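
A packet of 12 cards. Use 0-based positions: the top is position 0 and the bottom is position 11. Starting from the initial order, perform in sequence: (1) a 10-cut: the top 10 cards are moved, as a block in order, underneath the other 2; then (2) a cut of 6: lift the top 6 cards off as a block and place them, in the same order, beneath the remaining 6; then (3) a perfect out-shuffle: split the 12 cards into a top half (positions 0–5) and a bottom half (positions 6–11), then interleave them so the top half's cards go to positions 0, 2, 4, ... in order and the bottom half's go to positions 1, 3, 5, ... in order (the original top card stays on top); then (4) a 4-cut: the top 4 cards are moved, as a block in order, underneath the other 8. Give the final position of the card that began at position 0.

Track the card from position 0 forward through each operation:
  after op 1 (cut 10): 0 → 2
  after op 2 (cut 6): 2 → 8
  after op 3 (out-shuffle): 8 → 5
  after op 4 (cut 4): 5 → 1

1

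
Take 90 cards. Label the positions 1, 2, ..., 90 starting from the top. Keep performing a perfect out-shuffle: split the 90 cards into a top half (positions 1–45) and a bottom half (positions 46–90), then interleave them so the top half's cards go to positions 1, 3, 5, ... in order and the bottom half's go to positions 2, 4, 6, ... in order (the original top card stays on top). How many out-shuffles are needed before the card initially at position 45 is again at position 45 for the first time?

11

Follow position 45 under repeated out-shuffles:
45 → 89 → 88 → 86 → 82 → 74 → 58 → 26 → 51 → 12 → 23 → 45
It first returns after 11 out-shuffles.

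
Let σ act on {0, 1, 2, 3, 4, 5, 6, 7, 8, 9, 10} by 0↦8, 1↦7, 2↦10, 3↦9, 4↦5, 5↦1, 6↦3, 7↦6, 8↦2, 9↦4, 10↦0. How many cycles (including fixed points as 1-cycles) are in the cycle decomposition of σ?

2

Cycle decomposition: (0 8 2 10) (1 7 6 3 9 4 5).
2 cycles.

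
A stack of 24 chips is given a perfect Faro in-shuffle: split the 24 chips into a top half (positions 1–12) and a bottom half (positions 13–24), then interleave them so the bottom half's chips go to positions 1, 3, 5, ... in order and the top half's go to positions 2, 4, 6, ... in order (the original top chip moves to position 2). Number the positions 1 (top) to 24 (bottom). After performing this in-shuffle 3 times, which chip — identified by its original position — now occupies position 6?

7

Work backwards from position 6, undoing one in-shuffle at a time:
6 ← 3 ← 14 ← 7
So the chip now at position 6 started at position 7.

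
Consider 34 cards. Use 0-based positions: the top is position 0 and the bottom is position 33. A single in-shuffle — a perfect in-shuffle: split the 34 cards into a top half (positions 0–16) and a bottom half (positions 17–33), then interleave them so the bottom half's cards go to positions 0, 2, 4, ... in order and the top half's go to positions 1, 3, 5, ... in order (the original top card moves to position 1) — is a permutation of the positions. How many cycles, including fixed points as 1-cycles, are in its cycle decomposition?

Trace each unvisited position around until it returns:
(0 1 3 7 15 31 ... len 12) (2 5 11 23 12 25 ... len 12) (4 9 19) (6 13 27 20) (14 29 24)
5 cycles in total.

5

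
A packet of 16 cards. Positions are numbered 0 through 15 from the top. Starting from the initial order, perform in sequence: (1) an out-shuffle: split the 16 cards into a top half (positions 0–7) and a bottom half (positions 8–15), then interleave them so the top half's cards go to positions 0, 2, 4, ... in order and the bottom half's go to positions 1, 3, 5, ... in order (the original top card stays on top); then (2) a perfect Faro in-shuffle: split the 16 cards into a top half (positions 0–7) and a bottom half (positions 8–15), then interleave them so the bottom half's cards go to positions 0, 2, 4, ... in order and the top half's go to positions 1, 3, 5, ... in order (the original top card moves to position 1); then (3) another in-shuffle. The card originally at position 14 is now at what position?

4

Track the card from position 14 forward through each operation:
  after op 1 (out-shuffle): 14 → 13
  after op 2 (in-shuffle): 13 → 10
  after op 3 (in-shuffle): 10 → 4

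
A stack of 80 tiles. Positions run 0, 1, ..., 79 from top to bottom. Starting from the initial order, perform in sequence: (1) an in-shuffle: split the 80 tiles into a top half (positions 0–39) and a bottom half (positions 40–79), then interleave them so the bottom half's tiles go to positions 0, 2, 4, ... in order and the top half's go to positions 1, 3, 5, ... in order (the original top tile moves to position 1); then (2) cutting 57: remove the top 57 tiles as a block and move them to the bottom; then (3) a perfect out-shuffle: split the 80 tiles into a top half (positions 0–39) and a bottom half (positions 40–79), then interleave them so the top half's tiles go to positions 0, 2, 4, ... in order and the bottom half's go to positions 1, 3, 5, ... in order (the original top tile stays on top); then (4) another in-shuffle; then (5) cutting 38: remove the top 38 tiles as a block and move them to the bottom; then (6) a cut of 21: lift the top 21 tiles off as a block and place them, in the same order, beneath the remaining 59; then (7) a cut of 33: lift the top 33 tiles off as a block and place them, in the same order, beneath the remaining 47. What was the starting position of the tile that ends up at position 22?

22

Undo the operations in reverse order, starting from position 22:
  undo op 7 (cut 33): 22 ← 55
  undo op 6 (cut 21): 55 ← 76
  undo op 5 (cut 38): 76 ← 34
  undo op 4 (in-shuffle, from bottom half): 34 ← 57
  undo op 3 (out-shuffle, from bottom half): 57 ← 68
  undo op 2 (cut 57): 68 ← 45
  undo op 1 (in-shuffle, from top half): 45 ← 22
So the tile at position 22 came from original position 22.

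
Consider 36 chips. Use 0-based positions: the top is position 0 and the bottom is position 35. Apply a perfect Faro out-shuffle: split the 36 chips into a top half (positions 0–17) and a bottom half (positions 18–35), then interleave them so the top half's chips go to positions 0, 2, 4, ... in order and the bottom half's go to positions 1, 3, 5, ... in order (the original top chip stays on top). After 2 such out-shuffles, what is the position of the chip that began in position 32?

23

Track the chip's position through each out-shuffle:
32 → 29 → 23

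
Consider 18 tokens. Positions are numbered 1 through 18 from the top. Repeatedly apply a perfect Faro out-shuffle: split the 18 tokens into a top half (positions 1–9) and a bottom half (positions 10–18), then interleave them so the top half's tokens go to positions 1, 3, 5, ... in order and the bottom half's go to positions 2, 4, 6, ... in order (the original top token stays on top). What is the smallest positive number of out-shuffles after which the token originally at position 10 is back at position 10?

Follow position 10 under repeated out-shuffles:
10 → 2 → 3 → 5 → 9 → 17 → 16 → 14 → 10
It first returns after 8 out-shuffles.

8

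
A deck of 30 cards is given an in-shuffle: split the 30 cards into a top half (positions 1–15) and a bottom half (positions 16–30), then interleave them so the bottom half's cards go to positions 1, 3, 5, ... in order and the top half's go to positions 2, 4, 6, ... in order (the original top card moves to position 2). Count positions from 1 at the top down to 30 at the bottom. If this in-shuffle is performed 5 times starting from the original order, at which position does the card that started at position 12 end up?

Track the card's position through each in-shuffle:
12 → 24 → 17 → 3 → 6 → 12

12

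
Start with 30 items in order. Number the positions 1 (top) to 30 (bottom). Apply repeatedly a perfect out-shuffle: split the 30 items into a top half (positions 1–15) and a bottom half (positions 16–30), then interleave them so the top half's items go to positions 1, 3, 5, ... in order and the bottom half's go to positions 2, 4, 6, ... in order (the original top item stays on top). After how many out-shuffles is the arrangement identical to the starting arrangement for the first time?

28

The out-shuffle permutes the 30 positions with cycle lengths [1, 1, 28].
Every item is home exactly when every cycle has completed a whole number of laps, i.e. after lcm(1, 28) = 28 out-shuffles.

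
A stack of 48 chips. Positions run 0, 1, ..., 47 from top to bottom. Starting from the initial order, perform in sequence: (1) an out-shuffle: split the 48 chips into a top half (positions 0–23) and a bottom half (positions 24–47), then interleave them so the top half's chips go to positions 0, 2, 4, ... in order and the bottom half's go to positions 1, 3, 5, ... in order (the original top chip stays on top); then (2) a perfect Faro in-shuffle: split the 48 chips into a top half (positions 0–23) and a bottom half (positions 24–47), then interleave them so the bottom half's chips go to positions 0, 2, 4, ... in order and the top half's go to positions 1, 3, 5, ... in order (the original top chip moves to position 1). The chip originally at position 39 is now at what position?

Track the chip from position 39 forward through each operation:
  after op 1 (out-shuffle): 39 → 31
  after op 2 (in-shuffle): 31 → 14

14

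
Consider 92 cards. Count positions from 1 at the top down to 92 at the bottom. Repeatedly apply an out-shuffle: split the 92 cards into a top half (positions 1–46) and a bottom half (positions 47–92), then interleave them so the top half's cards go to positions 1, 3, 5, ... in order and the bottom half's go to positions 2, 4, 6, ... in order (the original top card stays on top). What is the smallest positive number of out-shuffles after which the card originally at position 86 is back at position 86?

12

Follow position 86 under repeated out-shuffles:
86 → 80 → 68 → 44 → 87 → 82 → 72 → 52 → 12 → 23 → 45 → 89 → 86
It first returns after 12 out-shuffles.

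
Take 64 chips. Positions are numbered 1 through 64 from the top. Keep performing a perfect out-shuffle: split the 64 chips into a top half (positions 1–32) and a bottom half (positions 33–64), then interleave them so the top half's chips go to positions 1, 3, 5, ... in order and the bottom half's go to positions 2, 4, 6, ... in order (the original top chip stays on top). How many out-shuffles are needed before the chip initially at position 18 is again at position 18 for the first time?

Follow position 18 under repeated out-shuffles:
18 → 35 → 6 → 11 → 21 → 41 → 18
It first returns after 6 out-shuffles.

6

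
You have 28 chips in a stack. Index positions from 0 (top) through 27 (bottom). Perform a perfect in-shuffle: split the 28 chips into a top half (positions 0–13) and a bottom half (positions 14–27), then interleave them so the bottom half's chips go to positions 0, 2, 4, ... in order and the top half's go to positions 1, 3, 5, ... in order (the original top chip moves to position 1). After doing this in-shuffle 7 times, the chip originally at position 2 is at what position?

6

Track the chip's position through each in-shuffle:
2 → 5 → 11 → 23 → 18 → 8 → 17 → 6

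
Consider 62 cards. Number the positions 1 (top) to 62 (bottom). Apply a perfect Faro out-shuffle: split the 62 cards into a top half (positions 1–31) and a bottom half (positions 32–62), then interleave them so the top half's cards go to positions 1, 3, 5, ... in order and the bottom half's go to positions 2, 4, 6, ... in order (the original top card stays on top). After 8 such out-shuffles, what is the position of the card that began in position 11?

60

Track the card's position through each out-shuffle:
11 → 21 → 41 → 20 → 39 → 16 → 31 → 61 → 60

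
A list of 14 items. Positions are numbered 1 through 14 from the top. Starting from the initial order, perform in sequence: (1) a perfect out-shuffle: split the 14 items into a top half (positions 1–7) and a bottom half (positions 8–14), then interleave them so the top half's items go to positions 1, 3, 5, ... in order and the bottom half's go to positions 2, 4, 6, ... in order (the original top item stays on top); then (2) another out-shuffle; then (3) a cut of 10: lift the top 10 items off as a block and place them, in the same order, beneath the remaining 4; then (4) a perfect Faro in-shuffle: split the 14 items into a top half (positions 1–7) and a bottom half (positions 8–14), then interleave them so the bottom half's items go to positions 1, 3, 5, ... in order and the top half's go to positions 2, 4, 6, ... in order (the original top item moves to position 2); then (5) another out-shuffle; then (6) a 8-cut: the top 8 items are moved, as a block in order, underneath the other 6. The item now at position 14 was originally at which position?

3

Undo the operations in reverse order, starting from position 14:
  undo op 6 (cut 8): 14 ← 8
  undo op 5 (out-shuffle, from bottom half): 8 ← 11
  undo op 4 (in-shuffle, from bottom half): 11 ← 13
  undo op 3 (cut 10): 13 ← 9
  undo op 2 (out-shuffle, from top half): 9 ← 5
  undo op 1 (out-shuffle, from top half): 5 ← 3
So the item at position 14 came from original position 3.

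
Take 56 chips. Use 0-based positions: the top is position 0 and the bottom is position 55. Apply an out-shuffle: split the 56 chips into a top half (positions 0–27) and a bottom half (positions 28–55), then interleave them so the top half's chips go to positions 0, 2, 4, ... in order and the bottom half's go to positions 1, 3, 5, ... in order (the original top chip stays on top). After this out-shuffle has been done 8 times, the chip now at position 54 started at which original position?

29

Work backwards from position 54, undoing one out-shuffle at a time:
54 ← 27 ← 41 ← 48 ← 24 ← 12 ← 6 ← 3 ← 29
So the chip now at position 54 started at position 29.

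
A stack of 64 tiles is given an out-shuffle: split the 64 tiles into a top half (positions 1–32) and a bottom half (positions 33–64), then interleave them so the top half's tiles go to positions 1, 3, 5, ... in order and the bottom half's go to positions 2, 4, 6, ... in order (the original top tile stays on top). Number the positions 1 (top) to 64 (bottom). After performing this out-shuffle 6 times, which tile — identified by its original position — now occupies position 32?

Work backwards from position 32, undoing one out-shuffle at a time:
32 ← 48 ← 56 ← 60 ← 62 ← 63 ← 32
So the tile now at position 32 started at position 32.

32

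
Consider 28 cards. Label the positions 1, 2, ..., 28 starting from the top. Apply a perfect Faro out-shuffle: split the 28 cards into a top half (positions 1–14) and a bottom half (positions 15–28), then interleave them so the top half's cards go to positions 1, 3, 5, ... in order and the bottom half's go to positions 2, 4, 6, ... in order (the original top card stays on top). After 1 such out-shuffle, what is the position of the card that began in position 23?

18

Track the card's position through each out-shuffle:
23 → 18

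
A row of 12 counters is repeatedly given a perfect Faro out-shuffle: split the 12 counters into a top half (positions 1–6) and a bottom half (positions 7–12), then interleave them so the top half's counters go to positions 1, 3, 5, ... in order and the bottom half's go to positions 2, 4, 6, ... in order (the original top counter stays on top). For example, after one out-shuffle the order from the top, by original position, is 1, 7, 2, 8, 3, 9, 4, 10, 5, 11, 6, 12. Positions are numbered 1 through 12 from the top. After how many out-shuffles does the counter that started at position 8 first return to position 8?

Follow position 8 under repeated out-shuffles:
8 → 4 → 7 → 2 → 3 → 5 → 9 → 6 → 11 → 10 → 8
It first returns after 10 out-shuffles.

10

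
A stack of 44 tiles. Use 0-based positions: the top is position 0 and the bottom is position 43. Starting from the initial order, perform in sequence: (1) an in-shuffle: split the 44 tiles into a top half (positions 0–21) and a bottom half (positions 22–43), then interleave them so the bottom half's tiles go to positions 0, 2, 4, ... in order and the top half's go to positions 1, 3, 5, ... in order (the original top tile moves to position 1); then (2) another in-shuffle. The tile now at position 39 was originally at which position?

Undo the operations in reverse order, starting from position 39:
  undo op 2 (in-shuffle, from top half): 39 ← 19
  undo op 1 (in-shuffle, from top half): 19 ← 9
So the tile at position 39 came from original position 9.

9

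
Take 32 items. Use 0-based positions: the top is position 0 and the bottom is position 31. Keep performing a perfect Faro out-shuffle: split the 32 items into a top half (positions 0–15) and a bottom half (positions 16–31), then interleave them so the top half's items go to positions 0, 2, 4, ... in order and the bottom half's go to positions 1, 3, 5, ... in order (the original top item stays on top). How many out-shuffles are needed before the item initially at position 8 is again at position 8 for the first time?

5

Follow position 8 under repeated out-shuffles:
8 → 16 → 1 → 2 → 4 → 8
It first returns after 5 out-shuffles.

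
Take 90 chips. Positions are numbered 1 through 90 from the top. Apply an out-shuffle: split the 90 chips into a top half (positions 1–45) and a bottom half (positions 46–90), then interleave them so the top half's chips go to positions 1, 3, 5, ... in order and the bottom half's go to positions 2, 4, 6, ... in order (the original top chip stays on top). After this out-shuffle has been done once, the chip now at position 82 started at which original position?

86

Work backwards from position 82, undoing one out-shuffle at a time:
82 ← 86
So the chip now at position 82 started at position 86.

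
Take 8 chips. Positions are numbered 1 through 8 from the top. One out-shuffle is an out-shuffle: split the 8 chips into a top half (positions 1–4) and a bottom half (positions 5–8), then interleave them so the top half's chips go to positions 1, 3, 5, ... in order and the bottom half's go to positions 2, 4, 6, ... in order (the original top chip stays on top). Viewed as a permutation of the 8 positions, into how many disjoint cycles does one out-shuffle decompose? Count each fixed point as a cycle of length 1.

4

Trace each unvisited position around until it returns:
(1) (2 3 5) (4 7 6) (8)
4 cycles in total.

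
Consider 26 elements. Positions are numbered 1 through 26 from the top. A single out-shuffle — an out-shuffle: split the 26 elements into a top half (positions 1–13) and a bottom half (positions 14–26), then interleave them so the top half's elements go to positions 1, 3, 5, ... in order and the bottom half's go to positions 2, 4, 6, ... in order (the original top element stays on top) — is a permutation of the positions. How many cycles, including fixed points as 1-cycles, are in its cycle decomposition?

4

Trace each unvisited position around until it returns:
(1) (2 3 5 9 17 8 ... len 20) (6 11 21 16) (26)
4 cycles in total.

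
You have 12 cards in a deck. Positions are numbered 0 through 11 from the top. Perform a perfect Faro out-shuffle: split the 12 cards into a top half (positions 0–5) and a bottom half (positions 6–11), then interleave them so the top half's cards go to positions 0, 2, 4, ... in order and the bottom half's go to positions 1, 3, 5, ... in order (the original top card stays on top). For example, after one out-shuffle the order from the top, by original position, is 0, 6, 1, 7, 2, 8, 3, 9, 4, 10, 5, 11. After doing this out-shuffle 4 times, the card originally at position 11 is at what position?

Position 11 is a fixed point of every out-shuffle, so the card never moves.

11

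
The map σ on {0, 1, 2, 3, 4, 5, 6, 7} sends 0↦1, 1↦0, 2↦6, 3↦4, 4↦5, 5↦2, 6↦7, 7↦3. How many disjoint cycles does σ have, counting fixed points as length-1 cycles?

Cycle decomposition: (0 1) (2 6 7 3 4 5).
2 cycles.

2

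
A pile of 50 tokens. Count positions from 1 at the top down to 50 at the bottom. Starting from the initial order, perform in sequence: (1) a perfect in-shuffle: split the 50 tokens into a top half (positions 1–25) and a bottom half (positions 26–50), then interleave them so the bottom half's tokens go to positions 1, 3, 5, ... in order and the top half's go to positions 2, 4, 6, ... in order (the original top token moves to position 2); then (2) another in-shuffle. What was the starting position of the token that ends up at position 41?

Undo the operations in reverse order, starting from position 41:
  undo op 2 (in-shuffle, from bottom half): 41 ← 46
  undo op 1 (in-shuffle, from top half): 46 ← 23
So the token at position 41 came from original position 23.

23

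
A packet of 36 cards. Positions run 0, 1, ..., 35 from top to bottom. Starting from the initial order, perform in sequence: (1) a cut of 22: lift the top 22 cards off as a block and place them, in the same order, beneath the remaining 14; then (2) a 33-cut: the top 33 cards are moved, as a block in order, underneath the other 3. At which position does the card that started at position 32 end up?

Track the card from position 32 forward through each operation:
  after op 1 (cut 22): 32 → 10
  after op 2 (cut 33): 10 → 13

13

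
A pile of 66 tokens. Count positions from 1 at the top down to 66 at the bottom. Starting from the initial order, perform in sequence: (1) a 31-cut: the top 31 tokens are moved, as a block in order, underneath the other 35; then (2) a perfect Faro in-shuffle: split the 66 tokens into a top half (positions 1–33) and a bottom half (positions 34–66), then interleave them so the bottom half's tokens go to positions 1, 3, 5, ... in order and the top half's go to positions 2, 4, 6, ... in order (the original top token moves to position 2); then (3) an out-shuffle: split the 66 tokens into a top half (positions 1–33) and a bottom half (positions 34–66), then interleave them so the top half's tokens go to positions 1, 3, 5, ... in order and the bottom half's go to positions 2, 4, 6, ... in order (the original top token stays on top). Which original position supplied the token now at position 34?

Undo the operations in reverse order, starting from position 34:
  undo op 3 (out-shuffle, from bottom half): 34 ← 50
  undo op 2 (in-shuffle, from top half): 50 ← 25
  undo op 1 (cut 31): 25 ← 56
So the token at position 34 came from original position 56.

56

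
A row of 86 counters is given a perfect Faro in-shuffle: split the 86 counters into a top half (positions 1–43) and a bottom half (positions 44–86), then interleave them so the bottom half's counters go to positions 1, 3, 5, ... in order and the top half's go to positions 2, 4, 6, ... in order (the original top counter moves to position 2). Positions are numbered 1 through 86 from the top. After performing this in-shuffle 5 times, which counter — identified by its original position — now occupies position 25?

Work backwards from position 25, undoing one in-shuffle at a time:
25 ← 56 ← 28 ← 14 ← 7 ← 47
So the counter now at position 25 started at position 47.

47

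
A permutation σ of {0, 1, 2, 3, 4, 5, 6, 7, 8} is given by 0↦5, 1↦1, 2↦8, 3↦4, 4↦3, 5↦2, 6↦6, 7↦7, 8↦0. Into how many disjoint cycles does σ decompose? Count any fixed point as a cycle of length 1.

Cycle decomposition: (0 5 2 8) (1) (3 4) (6) (7).
5 cycles.

5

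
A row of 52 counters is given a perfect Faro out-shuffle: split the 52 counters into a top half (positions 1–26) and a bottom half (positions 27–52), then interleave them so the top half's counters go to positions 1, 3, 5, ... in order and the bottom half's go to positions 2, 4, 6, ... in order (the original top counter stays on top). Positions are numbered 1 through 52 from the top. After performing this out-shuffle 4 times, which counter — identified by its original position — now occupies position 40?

Work backwards from position 40, undoing one out-shuffle at a time:
40 ← 46 ← 49 ← 25 ← 13
So the counter now at position 40 started at position 13.

13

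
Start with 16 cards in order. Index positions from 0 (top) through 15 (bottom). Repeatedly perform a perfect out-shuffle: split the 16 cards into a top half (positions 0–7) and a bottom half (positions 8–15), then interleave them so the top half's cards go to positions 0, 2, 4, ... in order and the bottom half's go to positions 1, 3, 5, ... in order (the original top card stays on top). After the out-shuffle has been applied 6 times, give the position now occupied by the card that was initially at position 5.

Track the card's position through each out-shuffle:
5 → 10 → 5 → 10 → 5 → 10 → 5

5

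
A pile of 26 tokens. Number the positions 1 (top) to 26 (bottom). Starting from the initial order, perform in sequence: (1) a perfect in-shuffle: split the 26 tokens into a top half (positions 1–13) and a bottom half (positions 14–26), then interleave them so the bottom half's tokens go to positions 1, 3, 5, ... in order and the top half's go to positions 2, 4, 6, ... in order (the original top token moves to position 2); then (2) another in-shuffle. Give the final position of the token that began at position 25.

19

Track the token from position 25 forward through each operation:
  after op 1 (in-shuffle): 25 → 23
  after op 2 (in-shuffle): 23 → 19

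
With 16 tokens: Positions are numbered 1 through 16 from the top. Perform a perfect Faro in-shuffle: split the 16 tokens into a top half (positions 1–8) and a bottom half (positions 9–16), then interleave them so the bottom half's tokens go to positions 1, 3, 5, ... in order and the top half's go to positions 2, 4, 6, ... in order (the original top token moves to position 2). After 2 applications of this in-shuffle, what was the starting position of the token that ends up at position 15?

Work backwards from position 15, undoing one in-shuffle at a time:
15 ← 16 ← 8
So the token now at position 15 started at position 8.

8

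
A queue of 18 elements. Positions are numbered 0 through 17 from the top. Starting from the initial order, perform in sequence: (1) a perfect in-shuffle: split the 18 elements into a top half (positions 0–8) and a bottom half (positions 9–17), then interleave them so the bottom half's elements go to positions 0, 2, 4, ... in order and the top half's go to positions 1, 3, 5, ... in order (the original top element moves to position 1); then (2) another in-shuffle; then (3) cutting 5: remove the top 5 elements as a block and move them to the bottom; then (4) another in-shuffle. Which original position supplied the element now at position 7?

6

Undo the operations in reverse order, starting from position 7:
  undo op 4 (in-shuffle, from top half): 7 ← 3
  undo op 3 (cut 5): 3 ← 8
  undo op 2 (in-shuffle, from bottom half): 8 ← 13
  undo op 1 (in-shuffle, from top half): 13 ← 6
So the element at position 7 came from original position 6.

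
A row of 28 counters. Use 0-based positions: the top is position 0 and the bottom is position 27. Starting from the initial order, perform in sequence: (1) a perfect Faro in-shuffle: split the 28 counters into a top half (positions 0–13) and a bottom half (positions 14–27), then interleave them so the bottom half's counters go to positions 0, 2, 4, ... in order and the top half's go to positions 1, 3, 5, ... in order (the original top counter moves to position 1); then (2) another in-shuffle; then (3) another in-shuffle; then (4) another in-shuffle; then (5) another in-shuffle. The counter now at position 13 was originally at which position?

Undo the operations in reverse order, starting from position 13:
  undo op 5 (in-shuffle, from top half): 13 ← 6
  undo op 4 (in-shuffle, from bottom half): 6 ← 17
  undo op 3 (in-shuffle, from top half): 17 ← 8
  undo op 2 (in-shuffle, from bottom half): 8 ← 18
  undo op 1 (in-shuffle, from bottom half): 18 ← 23
So the counter at position 13 came from original position 23.

23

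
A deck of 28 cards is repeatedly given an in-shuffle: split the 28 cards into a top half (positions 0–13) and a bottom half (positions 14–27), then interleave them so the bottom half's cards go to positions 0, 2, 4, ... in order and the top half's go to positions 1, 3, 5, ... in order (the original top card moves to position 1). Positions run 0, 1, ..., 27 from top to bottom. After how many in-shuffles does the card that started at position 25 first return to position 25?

Follow position 25 under repeated in-shuffles:
25 → 22 → 16 → 4 → 9 → 19 → 10 → 21 → ... → 25 (length 28)
It first returns after 28 in-shuffles.

28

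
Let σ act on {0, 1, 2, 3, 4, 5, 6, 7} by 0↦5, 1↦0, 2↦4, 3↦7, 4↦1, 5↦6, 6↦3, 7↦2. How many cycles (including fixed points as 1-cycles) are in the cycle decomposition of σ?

Cycle decomposition: (0 5 6 3 7 2 4 1).
1 cycle.

1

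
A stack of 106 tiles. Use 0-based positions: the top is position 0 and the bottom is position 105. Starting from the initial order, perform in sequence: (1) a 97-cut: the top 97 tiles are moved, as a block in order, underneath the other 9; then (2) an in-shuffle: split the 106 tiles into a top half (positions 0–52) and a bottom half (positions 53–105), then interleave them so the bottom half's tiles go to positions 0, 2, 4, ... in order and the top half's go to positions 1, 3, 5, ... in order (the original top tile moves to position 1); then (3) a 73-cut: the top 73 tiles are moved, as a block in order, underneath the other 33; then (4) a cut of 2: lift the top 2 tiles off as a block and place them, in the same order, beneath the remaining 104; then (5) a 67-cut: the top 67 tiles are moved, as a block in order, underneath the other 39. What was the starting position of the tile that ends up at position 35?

Undo the operations in reverse order, starting from position 35:
  undo op 5 (cut 67): 35 ← 102
  undo op 4 (cut 2): 102 ← 104
  undo op 3 (cut 73): 104 ← 71
  undo op 2 (in-shuffle, from top half): 71 ← 35
  undo op 1 (cut 97): 35 ← 26
So the tile at position 35 came from original position 26.

26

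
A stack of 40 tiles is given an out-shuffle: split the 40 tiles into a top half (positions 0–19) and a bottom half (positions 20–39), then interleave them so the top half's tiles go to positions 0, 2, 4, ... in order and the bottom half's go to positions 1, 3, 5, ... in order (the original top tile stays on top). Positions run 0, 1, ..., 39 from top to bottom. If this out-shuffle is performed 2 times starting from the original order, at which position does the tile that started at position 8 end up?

32

Track the tile's position through each out-shuffle:
8 → 16 → 32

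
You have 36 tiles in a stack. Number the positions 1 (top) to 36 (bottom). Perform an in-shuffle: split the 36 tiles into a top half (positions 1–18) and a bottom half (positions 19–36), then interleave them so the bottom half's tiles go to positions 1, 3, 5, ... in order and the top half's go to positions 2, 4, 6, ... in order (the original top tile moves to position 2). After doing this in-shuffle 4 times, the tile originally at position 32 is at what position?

Track the tile's position through each in-shuffle:
32 → 27 → 17 → 34 → 31

31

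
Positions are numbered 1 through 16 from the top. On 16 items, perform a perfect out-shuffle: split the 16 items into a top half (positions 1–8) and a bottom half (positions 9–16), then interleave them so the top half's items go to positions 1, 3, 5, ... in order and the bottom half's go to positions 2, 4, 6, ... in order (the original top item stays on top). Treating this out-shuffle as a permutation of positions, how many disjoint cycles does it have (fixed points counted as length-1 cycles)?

Trace each unvisited position around until it returns:
(1) (2 3 5 9) (4 7 13 10) (6 11) (8 15 14 12) (16)
6 cycles in total.

6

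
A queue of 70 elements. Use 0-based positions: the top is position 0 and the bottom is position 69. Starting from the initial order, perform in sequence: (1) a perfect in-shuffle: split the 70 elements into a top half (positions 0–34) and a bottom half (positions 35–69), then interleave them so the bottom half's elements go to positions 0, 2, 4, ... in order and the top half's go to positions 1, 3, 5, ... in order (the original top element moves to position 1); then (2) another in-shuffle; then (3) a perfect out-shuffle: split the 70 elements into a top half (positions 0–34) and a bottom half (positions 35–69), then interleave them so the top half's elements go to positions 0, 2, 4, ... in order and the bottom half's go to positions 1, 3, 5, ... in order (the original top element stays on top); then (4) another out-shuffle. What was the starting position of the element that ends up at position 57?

Undo the operations in reverse order, starting from position 57:
  undo op 4 (out-shuffle, from bottom half): 57 ← 63
  undo op 3 (out-shuffle, from bottom half): 63 ← 66
  undo op 2 (in-shuffle, from bottom half): 66 ← 68
  undo op 1 (in-shuffle, from bottom half): 68 ← 69
So the element at position 57 came from original position 69.

69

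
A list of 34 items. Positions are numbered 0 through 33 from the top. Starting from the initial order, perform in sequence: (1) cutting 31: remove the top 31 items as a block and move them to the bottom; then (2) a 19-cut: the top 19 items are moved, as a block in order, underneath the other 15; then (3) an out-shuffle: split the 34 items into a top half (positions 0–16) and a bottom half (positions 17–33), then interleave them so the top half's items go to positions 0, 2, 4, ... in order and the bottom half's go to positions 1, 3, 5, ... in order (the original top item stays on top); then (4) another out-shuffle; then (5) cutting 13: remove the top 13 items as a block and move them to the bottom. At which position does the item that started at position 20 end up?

3

Track the item from position 20 forward through each operation:
  after op 1 (cut 31): 20 → 23
  after op 2 (cut 19): 23 → 4
  after op 3 (out-shuffle): 4 → 8
  after op 4 (out-shuffle): 8 → 16
  after op 5 (cut 13): 16 → 3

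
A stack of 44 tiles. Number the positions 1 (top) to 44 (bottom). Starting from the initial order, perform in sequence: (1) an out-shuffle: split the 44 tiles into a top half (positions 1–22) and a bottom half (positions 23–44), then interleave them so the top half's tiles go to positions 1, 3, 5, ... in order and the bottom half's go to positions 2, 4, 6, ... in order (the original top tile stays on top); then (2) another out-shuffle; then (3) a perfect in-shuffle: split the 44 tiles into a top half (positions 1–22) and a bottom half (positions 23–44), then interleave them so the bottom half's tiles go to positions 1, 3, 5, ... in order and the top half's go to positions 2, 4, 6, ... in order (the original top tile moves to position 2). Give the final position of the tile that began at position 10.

Track the tile from position 10 forward through each operation:
  after op 1 (out-shuffle): 10 → 19
  after op 2 (out-shuffle): 19 → 37
  after op 3 (in-shuffle): 37 → 29

29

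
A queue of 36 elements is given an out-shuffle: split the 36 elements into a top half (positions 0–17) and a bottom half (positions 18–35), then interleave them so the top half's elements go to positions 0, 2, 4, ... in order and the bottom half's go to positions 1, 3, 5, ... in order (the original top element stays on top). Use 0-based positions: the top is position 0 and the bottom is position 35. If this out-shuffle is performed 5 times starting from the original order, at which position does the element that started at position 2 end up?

29

Track the element's position through each out-shuffle:
2 → 4 → 8 → 16 → 32 → 29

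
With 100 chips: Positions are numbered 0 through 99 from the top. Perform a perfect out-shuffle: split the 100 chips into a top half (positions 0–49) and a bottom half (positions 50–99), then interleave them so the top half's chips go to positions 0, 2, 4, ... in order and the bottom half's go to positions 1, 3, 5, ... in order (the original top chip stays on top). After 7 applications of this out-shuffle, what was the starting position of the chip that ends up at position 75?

Work backwards from position 75, undoing one out-shuffle at a time:
75 ← 87 ← 93 ← 96 ← 48 ← 24 ← 12 ← 6
So the chip now at position 75 started at position 6.

6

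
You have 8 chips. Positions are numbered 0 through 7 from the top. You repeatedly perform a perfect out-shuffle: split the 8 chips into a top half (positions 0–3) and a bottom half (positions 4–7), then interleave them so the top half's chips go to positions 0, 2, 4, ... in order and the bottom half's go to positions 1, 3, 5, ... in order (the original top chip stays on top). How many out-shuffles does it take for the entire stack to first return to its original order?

The out-shuffle permutes the 8 positions with cycle lengths [1, 1, 3, 3].
Every chip is home exactly when every cycle has completed a whole number of laps, i.e. after lcm(1, 3) = 3 out-shuffles.

3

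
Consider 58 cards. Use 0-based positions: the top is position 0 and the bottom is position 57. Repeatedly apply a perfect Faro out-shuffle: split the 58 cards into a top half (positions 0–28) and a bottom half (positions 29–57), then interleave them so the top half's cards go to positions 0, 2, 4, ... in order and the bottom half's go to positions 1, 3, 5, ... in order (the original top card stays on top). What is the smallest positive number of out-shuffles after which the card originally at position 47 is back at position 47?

18

Follow position 47 under repeated out-shuffles:
47 → 37 → 17 → 34 → 11 → 22 → 44 → 31 → 5 → 10 → 20 → 40 → 23 → 46 → 35 → 13 → 26 → 52 → 47
It first returns after 18 out-shuffles.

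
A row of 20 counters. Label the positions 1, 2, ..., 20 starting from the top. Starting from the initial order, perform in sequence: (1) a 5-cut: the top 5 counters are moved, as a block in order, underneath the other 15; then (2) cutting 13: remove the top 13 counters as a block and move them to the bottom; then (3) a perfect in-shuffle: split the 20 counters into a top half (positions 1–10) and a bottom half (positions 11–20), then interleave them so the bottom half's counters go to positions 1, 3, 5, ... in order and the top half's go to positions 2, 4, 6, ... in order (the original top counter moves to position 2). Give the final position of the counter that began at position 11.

Track the counter from position 11 forward through each operation:
  after op 1 (cut 5): 11 → 6
  after op 2 (cut 13): 6 → 13
  after op 3 (in-shuffle): 13 → 5

5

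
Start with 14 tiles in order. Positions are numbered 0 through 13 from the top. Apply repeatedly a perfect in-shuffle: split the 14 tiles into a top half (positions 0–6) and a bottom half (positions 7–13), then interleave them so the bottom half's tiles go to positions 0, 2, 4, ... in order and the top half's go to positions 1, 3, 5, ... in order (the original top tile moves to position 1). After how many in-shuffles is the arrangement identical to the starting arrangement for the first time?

The in-shuffle permutes the 14 positions with cycle lengths [2, 4, 4, 4].
Every tile is home exactly when every cycle has completed a whole number of laps, i.e. after lcm(2, 4) = 4 in-shuffles.

4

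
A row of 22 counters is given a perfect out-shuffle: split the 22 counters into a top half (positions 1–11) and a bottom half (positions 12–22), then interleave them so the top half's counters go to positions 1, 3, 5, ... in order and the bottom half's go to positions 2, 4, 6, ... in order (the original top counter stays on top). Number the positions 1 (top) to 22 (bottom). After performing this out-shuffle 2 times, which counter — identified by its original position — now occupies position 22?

22

Work backwards from position 22, undoing one out-shuffle at a time:
22 ← 22 ← 22
So the counter now at position 22 started at position 22.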